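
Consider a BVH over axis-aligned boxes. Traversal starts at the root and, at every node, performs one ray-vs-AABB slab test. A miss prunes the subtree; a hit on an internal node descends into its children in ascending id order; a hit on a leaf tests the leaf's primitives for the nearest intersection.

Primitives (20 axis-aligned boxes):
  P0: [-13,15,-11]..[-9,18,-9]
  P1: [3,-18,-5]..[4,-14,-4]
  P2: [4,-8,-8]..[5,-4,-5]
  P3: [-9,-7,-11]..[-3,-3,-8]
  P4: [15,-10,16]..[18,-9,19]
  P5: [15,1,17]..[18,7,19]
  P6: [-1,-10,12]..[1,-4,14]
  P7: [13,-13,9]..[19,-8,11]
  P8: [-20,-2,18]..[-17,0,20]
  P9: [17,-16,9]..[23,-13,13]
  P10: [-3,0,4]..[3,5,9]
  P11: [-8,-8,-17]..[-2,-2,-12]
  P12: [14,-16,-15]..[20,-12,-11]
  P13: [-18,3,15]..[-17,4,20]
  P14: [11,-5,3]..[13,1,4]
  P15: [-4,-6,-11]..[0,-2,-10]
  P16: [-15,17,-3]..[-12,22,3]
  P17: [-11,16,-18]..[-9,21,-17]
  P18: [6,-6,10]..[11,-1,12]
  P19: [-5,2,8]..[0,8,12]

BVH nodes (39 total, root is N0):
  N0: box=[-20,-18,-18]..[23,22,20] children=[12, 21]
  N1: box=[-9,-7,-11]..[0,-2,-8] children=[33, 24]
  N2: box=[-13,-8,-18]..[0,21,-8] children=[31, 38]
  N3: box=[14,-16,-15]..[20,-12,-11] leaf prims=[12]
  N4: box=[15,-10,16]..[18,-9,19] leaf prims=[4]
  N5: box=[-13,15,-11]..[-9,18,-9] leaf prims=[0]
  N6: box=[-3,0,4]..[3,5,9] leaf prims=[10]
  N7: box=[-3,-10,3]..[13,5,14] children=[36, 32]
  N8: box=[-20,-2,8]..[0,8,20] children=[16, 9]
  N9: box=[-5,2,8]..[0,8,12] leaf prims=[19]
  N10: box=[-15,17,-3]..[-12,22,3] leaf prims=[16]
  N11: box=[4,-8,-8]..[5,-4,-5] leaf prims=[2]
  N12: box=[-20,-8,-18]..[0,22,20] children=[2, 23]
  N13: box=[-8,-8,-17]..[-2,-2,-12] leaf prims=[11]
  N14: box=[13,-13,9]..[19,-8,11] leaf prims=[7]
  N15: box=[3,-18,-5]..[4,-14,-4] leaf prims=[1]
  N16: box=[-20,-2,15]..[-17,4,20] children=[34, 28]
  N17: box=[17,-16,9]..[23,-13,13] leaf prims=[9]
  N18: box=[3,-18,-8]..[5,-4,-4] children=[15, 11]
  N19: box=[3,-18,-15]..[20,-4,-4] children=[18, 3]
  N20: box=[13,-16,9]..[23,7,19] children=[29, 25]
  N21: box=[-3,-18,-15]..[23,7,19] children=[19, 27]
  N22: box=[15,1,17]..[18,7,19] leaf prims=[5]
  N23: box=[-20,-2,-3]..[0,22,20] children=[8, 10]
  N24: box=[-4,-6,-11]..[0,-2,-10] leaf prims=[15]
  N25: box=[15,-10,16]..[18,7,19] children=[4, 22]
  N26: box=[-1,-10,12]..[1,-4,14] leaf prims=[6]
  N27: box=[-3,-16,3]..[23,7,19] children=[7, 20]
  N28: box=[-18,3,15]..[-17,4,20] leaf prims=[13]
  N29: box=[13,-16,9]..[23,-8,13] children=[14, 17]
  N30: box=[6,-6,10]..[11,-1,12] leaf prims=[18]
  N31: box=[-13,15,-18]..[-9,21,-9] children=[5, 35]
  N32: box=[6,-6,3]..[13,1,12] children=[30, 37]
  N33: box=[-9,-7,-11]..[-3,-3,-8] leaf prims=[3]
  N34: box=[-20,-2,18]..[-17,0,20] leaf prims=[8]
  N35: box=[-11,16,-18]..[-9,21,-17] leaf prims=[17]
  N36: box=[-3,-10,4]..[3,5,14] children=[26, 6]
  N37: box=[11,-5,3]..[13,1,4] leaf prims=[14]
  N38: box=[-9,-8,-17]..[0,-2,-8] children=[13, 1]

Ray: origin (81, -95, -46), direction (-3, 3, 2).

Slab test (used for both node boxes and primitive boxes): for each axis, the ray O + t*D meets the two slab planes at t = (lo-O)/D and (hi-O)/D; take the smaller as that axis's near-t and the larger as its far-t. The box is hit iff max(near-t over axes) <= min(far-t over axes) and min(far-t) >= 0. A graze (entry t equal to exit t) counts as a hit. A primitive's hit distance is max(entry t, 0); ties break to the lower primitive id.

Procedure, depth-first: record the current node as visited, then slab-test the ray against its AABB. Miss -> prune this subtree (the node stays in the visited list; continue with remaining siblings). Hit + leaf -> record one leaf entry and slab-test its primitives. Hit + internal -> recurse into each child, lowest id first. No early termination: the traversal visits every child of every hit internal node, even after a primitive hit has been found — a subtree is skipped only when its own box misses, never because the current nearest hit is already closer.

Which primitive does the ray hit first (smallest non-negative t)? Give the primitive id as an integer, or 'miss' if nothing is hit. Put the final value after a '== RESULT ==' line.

Walk:
N0 x:[58/3,101/3] y:[77/3,39] z:[14,33] -> hit [77/3,33], descend [12, 21]
  N12 x:[27,101/3] y:[29,39] z:[14,33] -> hit [29,33], descend [2, 23]
    N2 x:[27,94/3] y:[29,116/3] z:[14,19] -> miss, prune
    N23 x:[27,101/3] y:[31,39] z:[43/2,33] -> hit [31,33], descend [8, 10]
      N8 x:[27,101/3] y:[31,103/3] z:[27,33] -> hit [31,33], descend [9, 16]
        N9 x:[27,86/3] y:[97/3,103/3] z:[27,29] -> miss, prune
        N16 x:[98/3,101/3] y:[31,33] z:[61/2,33] -> hit [98/3,33], descend [28, 34]
          N28 x:[98/3,33] y:[98/3,33] z:[61/2,33] -> hit [98/3,33] leaf, test {P13@t=98/3}
          N34 x:[98/3,101/3] y:[31,95/3] z:[32,33] -> miss, prune
      N10 x:[31,32] y:[112/3,39] z:[43/2,49/2] -> miss, prune
  N21 x:[58/3,28] y:[77/3,34] z:[31/2,65/2] -> hit [77/3,28], descend [19, 27]
    N19 x:[61/3,26] y:[77/3,91/3] z:[31/2,21] -> miss, prune
    N27 x:[58/3,28] y:[79/3,34] z:[49/2,65/2] -> hit [79/3,28], descend [7, 20]
      N7 x:[68/3,28] y:[85/3,100/3] z:[49/2,30] -> miss, prune
      N20 x:[58/3,68/3] y:[79/3,34] z:[55/2,65/2] -> miss, prune

Visited [0, 12, 2, 23, 8, 9, 16, 28, 34, 10, 21, 19, 27, 7, 20]. Tests: 15 box, 1 leaf. Nearest: P13.

== RESULT ==
13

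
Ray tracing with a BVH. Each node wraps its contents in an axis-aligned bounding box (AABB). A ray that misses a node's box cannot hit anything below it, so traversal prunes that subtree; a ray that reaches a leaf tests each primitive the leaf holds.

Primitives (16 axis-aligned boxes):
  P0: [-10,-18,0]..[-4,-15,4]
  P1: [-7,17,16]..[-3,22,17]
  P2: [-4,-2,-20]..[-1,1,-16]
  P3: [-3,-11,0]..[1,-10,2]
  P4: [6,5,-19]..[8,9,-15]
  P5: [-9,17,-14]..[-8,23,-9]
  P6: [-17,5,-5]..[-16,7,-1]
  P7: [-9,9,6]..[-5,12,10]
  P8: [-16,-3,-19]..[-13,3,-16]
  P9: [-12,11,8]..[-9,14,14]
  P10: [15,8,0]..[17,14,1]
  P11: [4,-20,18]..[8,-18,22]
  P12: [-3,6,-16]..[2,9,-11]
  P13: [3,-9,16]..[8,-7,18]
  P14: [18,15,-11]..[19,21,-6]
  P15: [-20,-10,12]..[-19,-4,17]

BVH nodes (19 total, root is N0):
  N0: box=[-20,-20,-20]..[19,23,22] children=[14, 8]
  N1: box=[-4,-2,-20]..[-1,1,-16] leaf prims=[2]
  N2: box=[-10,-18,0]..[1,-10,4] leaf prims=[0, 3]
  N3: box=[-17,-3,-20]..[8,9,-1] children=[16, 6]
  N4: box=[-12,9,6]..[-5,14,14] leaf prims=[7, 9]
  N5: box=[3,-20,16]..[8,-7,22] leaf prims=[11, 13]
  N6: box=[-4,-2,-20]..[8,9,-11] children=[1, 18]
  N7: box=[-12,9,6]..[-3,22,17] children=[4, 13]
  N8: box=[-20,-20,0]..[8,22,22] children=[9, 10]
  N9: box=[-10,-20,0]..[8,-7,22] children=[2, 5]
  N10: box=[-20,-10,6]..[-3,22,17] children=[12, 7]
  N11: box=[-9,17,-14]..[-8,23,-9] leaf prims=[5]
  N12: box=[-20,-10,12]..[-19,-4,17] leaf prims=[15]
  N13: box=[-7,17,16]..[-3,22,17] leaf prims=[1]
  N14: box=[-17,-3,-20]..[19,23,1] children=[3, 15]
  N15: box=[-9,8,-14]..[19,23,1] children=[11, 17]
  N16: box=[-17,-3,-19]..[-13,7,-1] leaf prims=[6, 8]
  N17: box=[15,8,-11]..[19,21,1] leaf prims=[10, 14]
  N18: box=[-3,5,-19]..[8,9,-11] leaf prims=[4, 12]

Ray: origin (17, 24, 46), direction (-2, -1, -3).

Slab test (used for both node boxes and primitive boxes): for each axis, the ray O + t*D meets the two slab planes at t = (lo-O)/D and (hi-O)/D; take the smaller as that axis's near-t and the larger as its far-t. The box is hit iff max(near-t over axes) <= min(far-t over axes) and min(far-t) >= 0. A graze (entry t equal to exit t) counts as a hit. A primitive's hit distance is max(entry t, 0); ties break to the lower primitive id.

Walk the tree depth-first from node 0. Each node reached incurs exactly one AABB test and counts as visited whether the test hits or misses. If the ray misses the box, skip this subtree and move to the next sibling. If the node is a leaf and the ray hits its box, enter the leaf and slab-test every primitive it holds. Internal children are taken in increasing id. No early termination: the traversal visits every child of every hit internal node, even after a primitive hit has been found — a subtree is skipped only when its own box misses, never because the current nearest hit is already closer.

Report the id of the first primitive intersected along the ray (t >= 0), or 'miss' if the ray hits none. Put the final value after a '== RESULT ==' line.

Traverse from the root:
N0 x:[-1,37/2] y:[1,44] z:[8,22] -> hit [8,37/2], descend [8, 14]
  N8 x:[9/2,37/2] y:[2,44] z:[8,46/3] -> hit [8,46/3], descend [9, 10]
    N9 x:[9/2,27/2] y:[31,44] z:[8,46/3] -> miss, prune
    N10 x:[10,37/2] y:[2,34] z:[29/3,40/3] -> hit [10,40/3], descend [7, 12]
      N7 x:[10,29/2] y:[2,15] z:[29/3,40/3] -> hit [10,40/3], descend [4, 13]
        N4 x:[11,29/2] y:[10,15] z:[32/3,40/3] -> hit [11,40/3] leaf, test {P7@t=12, P9(miss)}
        N13 x:[10,12] y:[2,7] z:[29/3,10] -> miss, prune
      N12 x:[18,37/2] y:[28,34] z:[29/3,34/3] -> miss, prune
  N14 x:[-1,17] y:[1,27] z:[15,22] -> hit [15,17], descend [3, 15]
    N3 x:[9/2,17] y:[15,27] z:[47/3,22] -> hit [47/3,17], descend [6, 16]
      N6 x:[9/2,21/2] y:[15,26] z:[19,22] -> miss, prune
      N16 x:[15,17] y:[17,27] z:[47/3,65/3] -> hit [17,17] leaf, test {P6@t=17, P8(miss)}
    N15 x:[-1,13] y:[1,16] z:[15,20] -> miss, prune

Summary -> nodes [0, 8, 9, 10, 7, 4, 13, 12, 14, 3, 6, 16, 15]; box-tests=13; leaf-entries=2; first=P7

== RESULT ==
7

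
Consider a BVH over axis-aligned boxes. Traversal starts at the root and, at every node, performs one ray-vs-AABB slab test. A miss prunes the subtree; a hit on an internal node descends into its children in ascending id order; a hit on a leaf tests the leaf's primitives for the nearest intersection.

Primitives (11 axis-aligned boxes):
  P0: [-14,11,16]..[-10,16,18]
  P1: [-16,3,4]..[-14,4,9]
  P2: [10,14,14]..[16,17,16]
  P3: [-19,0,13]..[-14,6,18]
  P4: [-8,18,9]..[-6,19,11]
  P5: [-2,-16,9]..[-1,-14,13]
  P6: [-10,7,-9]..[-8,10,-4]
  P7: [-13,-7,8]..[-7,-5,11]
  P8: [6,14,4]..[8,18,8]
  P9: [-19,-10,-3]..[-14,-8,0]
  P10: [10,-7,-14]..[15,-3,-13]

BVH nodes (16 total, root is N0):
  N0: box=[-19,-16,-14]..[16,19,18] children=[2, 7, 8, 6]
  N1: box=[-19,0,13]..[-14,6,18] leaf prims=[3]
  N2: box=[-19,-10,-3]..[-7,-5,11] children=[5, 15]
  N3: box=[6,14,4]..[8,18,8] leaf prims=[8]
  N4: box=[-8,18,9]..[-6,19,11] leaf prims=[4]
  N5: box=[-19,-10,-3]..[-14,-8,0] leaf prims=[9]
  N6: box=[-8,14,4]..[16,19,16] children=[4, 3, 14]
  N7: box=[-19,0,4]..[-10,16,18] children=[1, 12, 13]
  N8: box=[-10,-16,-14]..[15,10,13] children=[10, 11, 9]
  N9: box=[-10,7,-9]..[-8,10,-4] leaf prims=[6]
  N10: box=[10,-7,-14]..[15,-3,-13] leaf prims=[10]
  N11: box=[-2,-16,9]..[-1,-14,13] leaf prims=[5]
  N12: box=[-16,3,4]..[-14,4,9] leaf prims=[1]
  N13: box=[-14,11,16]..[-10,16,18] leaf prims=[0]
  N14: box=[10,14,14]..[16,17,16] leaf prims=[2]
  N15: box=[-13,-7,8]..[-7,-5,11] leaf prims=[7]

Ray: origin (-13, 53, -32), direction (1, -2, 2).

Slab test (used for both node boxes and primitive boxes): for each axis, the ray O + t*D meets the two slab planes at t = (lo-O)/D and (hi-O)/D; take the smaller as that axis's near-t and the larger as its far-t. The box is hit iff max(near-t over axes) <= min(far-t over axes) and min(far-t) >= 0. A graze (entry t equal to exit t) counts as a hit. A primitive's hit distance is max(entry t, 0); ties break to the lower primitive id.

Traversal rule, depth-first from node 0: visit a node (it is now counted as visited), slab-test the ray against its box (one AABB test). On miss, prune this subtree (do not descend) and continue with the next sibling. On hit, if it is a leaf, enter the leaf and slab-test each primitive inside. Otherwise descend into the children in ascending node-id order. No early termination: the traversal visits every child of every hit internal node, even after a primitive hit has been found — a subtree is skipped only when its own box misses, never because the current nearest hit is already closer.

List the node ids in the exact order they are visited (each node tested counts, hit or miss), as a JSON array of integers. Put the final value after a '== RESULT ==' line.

Traverse from the root:
N0 x:[-6,29] y:[17,69/2] z:[9,25] -> hit [17,25], descend [2, 6, 7, 8]
  N2 x:[-6,6] y:[29,63/2] z:[29/2,43/2] -> miss, prune
  N6 x:[5,29] y:[17,39/2] z:[18,24] -> hit [18,39/2], descend [3, 4, 14]
    N3 x:[19,21] y:[35/2,39/2] z:[18,20] -> hit [19,39/2] leaf, test {P8@t=19}
    N4 x:[5,7] y:[17,35/2] z:[41/2,43/2] -> miss, prune
    N14 x:[23,29] y:[18,39/2] z:[23,24] -> miss, prune
  N7 x:[-6,3] y:[37/2,53/2] z:[18,25] -> miss, prune
  N8 x:[3,28] y:[43/2,69/2] z:[9,45/2] -> hit [43/2,45/2], descend [9, 10, 11]
    N9 x:[3,5] y:[43/2,23] z:[23/2,14] -> miss, prune
    N10 x:[23,28] y:[28,30] z:[9,19/2] -> miss, prune
    N11 x:[11,12] y:[67/2,69/2] z:[41/2,45/2] -> miss, prune

order=[0, 2, 6, 3, 4, 14, 7, 8, 9, 10, 11]  |boxes|=11  |leaves|=1  hit=P8

== RESULT ==
[0, 2, 6, 3, 4, 14, 7, 8, 9, 10, 11]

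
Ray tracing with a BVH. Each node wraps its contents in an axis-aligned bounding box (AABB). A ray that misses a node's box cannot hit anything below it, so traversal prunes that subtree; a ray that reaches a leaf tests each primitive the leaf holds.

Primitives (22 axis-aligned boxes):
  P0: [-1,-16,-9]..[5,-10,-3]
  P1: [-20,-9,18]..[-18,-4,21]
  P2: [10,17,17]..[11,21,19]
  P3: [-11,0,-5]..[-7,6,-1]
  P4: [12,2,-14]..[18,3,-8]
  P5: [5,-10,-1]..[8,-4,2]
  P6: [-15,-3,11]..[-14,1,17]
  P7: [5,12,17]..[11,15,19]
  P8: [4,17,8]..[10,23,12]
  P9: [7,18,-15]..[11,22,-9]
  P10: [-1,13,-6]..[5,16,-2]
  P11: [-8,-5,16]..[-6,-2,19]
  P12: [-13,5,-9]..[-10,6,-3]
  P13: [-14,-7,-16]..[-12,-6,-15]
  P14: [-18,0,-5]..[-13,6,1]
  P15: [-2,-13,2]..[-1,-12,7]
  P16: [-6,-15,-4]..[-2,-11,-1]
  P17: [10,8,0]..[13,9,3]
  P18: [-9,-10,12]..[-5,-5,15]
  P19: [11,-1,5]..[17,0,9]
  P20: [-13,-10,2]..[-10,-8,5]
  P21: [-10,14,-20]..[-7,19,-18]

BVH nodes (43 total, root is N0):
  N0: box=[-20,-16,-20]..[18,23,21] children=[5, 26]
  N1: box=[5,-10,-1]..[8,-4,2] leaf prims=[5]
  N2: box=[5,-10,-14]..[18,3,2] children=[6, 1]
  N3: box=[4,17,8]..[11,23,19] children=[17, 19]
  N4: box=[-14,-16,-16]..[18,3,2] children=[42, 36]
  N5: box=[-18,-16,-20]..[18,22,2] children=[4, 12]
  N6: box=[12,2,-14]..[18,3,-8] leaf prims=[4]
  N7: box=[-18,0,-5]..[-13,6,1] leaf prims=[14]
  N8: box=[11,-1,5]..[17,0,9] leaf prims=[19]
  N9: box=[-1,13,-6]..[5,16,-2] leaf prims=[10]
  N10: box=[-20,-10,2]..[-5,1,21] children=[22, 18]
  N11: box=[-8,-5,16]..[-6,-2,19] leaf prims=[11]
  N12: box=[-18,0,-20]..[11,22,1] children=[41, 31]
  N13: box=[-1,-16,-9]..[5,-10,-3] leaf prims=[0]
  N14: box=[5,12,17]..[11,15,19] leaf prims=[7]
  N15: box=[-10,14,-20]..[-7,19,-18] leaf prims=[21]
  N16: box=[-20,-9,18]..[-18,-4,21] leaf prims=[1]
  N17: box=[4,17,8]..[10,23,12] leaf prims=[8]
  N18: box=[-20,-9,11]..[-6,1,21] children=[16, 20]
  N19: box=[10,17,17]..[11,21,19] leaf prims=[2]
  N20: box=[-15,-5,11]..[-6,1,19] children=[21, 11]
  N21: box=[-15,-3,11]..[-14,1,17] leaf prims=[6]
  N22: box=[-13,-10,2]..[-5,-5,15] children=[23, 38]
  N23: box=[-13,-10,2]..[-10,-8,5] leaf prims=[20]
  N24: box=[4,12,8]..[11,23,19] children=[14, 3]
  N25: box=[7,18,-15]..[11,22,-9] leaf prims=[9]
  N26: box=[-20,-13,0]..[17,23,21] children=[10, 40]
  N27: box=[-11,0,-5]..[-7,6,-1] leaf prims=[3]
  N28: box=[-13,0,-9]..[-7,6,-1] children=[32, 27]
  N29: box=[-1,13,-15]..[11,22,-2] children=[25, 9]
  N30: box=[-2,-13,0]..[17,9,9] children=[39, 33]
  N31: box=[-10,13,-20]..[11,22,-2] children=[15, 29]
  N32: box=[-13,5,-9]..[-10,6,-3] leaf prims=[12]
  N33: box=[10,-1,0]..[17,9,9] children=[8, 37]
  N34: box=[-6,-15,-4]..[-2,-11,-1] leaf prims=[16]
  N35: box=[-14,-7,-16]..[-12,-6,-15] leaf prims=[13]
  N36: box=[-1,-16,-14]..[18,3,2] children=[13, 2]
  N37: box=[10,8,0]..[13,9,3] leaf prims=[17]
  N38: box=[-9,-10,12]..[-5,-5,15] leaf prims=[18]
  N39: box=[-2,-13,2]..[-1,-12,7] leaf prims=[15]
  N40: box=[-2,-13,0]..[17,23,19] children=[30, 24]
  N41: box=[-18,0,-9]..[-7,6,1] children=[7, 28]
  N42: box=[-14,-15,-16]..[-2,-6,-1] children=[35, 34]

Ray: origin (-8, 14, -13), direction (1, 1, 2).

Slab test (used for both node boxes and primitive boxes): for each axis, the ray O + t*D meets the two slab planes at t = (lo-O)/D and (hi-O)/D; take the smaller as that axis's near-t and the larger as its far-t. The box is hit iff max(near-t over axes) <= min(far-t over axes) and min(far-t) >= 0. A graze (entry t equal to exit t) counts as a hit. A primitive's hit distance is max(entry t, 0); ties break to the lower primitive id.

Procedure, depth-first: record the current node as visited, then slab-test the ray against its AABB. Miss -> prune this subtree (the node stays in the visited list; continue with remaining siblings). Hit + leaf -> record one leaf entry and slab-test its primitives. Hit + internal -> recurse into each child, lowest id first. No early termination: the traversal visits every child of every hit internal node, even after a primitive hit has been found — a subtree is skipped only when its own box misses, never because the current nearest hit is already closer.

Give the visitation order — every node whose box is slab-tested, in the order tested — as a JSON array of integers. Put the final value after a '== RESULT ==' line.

Trace the traversal:
N0 x:[-12,26] y:[-30,9] z:[-7/2,17] -> hit [-7/2,9], descend [5, 26]
  N5 x:[-10,26] y:[-30,8] z:[-7/2,15/2] -> hit [-7/2,15/2], descend [4, 12]
    N4 x:[-6,26] y:[-30,-11] z:[-3/2,15/2] -> miss, prune
    N12 x:[-10,19] y:[-14,8] z:[-7/2,7] -> hit [-7/2,7], descend [31, 41]
      N31 x:[-2,19] y:[-1,8] z:[-7/2,11/2] -> hit [-1,11/2], descend [15, 29]
        N15 x:[-2,1] y:[0,5] z:[-7/2,-5/2] -> miss, prune
        N29 x:[7,19] y:[-1,8] z:[-1,11/2] -> miss, prune
      N41 x:[-10,1] y:[-14,-8] z:[2,7] -> miss, prune
  N26 x:[-12,25] y:[-27,9] z:[13/2,17] -> hit [13/2,9], descend [10, 40]
    N10 x:[-12,3] y:[-24,-13] z:[15/2,17] -> miss, prune
    N40 x:[6,25] y:[-27,9] z:[13/2,16] -> hit [13/2,9], descend [24, 30]
      N24 x:[12,19] y:[-2,9] z:[21/2,16] -> miss, prune
      N30 x:[6,25] y:[-27,-5] z:[13/2,11] -> miss, prune

Visited [0, 5, 4, 12, 31, 15, 29, 41, 26, 10, 40, 24, 30]. Tests: 13 box, 0 leaf. Nearest: miss.

== RESULT ==
[0, 5, 4, 12, 31, 15, 29, 41, 26, 10, 40, 24, 30]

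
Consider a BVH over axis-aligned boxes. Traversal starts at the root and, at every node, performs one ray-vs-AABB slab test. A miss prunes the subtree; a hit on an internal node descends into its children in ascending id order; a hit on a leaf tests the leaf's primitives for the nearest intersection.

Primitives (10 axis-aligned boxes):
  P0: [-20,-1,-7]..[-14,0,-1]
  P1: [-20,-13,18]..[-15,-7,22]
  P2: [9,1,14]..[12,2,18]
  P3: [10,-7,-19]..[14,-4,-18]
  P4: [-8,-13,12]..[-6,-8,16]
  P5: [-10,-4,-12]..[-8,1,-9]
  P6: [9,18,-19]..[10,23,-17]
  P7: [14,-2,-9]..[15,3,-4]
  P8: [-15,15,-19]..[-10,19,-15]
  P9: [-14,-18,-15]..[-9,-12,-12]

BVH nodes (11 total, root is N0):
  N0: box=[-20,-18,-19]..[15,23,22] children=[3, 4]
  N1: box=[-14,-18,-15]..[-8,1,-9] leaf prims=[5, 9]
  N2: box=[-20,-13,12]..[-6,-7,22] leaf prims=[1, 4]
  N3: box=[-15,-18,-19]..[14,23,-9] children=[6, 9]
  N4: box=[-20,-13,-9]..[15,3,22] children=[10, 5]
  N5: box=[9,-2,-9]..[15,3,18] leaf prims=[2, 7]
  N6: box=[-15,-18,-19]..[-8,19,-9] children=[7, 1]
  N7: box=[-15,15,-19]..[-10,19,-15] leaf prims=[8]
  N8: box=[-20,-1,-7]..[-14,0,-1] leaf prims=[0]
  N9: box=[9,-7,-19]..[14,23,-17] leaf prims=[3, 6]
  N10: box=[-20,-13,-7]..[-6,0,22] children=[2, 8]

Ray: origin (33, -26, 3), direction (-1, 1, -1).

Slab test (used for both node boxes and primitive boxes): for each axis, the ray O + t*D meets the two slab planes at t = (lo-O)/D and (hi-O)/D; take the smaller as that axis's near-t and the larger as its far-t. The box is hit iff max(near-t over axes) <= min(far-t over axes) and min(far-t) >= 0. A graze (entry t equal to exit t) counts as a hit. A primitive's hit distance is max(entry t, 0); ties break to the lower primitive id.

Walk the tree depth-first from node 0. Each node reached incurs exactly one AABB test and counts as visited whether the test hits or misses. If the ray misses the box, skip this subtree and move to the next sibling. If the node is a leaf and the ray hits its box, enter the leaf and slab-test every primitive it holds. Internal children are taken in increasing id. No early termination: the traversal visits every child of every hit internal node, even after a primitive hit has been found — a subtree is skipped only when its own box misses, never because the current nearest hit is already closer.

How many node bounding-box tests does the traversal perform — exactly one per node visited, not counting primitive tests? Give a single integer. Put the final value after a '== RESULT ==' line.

Walk:
N0 x:[18,53] y:[8,49] z:[-19,22] -> hit [18,22], descend [3, 4]
  N3 x:[19,48] y:[8,49] z:[12,22] -> hit [19,22], descend [6, 9]
    N6 x:[41,48] y:[8,45] z:[12,22] -> miss, prune
    N9 x:[19,24] y:[19,49] z:[20,22] -> hit [20,22] leaf, test {P3@t=21, P6(miss)}
  N4 x:[18,53] y:[13,29] z:[-19,12] -> miss, prune

order=[0, 3, 6, 9, 4]  |boxes|=5  |leaves|=1  hit=P3

== RESULT ==
5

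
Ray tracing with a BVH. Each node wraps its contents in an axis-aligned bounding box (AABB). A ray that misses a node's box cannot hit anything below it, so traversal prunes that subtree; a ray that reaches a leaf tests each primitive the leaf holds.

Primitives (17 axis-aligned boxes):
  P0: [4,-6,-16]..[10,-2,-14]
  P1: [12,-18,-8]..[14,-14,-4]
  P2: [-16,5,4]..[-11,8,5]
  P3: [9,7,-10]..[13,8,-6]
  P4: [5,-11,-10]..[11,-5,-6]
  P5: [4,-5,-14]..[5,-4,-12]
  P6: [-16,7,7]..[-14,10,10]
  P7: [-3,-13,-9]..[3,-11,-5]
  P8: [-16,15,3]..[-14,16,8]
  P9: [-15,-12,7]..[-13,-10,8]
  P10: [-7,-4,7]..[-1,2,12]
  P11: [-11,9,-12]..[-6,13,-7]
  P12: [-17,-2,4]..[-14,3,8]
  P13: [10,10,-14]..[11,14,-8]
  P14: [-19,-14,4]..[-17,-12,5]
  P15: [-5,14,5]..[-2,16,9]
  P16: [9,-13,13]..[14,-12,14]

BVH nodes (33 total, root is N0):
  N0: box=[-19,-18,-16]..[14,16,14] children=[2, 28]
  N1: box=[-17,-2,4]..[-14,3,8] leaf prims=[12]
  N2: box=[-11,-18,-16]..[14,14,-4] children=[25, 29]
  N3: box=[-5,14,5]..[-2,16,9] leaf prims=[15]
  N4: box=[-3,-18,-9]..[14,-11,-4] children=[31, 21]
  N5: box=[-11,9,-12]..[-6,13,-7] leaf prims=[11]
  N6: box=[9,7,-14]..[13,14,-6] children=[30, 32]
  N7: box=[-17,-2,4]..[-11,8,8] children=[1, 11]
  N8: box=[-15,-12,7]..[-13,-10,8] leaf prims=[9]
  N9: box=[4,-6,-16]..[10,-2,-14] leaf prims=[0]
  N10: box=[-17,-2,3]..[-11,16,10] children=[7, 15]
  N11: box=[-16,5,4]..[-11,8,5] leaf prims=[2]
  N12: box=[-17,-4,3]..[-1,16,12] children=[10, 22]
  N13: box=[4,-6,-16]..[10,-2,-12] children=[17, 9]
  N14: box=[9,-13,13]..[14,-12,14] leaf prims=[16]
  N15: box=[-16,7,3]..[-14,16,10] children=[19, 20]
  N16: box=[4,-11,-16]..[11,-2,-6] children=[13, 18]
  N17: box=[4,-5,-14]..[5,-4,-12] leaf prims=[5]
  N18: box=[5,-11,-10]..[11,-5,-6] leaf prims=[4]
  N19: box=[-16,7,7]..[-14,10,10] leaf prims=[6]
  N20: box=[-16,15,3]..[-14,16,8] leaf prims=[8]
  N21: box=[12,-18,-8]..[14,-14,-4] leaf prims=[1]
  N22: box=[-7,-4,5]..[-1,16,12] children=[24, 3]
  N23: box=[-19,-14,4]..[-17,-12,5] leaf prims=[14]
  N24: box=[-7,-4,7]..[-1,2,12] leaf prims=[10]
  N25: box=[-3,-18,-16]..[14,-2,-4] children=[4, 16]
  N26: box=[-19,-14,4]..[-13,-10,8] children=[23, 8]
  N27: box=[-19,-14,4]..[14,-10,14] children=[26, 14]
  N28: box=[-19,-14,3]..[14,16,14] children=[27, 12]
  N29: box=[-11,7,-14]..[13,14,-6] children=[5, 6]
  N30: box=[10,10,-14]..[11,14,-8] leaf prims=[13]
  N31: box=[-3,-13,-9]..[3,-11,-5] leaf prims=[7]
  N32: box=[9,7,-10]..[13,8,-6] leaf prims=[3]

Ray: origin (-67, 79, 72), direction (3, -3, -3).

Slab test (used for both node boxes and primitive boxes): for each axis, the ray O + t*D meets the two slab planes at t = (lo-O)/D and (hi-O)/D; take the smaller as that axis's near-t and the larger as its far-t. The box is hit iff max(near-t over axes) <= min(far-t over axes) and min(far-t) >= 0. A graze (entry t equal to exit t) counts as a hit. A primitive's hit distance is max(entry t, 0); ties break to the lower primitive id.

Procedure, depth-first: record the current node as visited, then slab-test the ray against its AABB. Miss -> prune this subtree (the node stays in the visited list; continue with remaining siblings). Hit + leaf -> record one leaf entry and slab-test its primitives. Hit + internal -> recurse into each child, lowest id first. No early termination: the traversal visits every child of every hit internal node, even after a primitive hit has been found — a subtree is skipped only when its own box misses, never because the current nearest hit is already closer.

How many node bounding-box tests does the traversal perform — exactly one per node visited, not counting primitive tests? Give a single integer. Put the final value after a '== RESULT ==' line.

Trace the traversal:
N0 x:[16,27] y:[21,97/3] z:[58/3,88/3] -> hit [21,27], descend [2, 28]
  N2 x:[56/3,27] y:[65/3,97/3] z:[76/3,88/3] -> hit [76/3,27], descend [25, 29]
    N25 x:[64/3,27] y:[27,97/3] z:[76/3,88/3] -> hit [27,27], descend [4, 16]
      N4 x:[64/3,27] y:[30,97/3] z:[76/3,27] -> miss, prune
      N16 x:[71/3,26] y:[27,30] z:[26,88/3] -> miss, prune
    N29 x:[56/3,80/3] y:[65/3,24] z:[26,86/3] -> miss, prune
  N28 x:[16,27] y:[21,31] z:[58/3,23] -> hit [21,23], descend [12, 27]
    N12 x:[50/3,22] y:[21,83/3] z:[20,23] -> hit [21,22], descend [10, 22]
      N10 x:[50/3,56/3] y:[21,27] z:[62/3,23] -> miss, prune
      N22 x:[20,22] y:[21,83/3] z:[20,67/3] -> hit [21,22], descend [3, 24]
        N3 x:[62/3,65/3] y:[21,65/3] z:[21,67/3] -> hit [21,65/3] leaf, test {P15@t=21}
        N24 x:[20,22] y:[77/3,83/3] z:[20,65/3] -> miss, prune
    N27 x:[16,27] y:[89/3,31] z:[58/3,68/3] -> miss, prune

Summary -> nodes [0, 2, 25, 4, 16, 29, 28, 12, 10, 22, 3, 24, 27]; box-tests=13; leaf-entries=1; first=P15

== RESULT ==
13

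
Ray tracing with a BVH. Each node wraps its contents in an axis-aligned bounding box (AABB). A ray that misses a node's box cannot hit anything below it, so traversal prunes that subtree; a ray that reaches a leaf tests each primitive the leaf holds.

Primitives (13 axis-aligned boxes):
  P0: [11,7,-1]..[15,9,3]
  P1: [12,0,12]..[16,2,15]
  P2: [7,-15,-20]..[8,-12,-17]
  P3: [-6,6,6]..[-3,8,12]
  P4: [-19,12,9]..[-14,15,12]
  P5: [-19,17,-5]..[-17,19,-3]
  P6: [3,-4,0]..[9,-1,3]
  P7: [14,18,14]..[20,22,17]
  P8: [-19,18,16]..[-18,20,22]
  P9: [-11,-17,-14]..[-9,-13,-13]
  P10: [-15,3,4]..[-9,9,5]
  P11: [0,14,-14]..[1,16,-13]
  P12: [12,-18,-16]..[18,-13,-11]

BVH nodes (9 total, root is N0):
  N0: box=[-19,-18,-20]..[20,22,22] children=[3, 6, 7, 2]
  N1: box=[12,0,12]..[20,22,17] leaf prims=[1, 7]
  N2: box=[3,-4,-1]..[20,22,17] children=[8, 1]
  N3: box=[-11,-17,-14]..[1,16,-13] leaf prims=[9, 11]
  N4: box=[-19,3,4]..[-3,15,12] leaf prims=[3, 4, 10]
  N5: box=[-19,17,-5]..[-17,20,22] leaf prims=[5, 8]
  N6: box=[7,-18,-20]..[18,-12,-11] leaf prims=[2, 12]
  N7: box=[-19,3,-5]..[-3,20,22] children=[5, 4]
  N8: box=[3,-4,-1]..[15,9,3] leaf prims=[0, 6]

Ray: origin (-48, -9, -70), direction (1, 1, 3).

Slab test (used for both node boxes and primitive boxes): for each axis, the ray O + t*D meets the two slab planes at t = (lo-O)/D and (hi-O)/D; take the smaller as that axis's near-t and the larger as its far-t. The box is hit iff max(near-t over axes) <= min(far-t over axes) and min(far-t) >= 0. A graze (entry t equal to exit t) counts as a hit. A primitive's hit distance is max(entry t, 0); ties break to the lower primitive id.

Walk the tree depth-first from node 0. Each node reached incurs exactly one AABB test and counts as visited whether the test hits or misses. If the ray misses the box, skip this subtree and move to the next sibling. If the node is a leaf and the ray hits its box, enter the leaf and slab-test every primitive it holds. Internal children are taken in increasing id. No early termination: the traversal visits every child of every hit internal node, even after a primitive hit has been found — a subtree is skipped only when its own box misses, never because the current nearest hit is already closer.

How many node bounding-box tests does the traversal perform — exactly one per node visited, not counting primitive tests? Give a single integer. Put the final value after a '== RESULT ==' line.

Trace the traversal:
N0 x:[29,68] y:[-9,31] z:[50/3,92/3] -> hit [29,92/3], descend [2, 3, 6, 7]
  N2 x:[51,68] y:[5,31] z:[23,29] -> miss, prune
  N3 x:[37,49] y:[-8,25] z:[56/3,19] -> miss, prune
  N6 x:[55,66] y:[-9,-3] z:[50/3,59/3] -> miss, prune
  N7 x:[29,45] y:[12,29] z:[65/3,92/3] -> hit [29,29], descend [4, 5]
    N4 x:[29,45] y:[12,24] z:[74/3,82/3] -> miss, prune
    N5 x:[29,31] y:[26,29] z:[65/3,92/3] -> hit [29,29] leaf, test {P5(miss), P8@t=29}

Summary -> nodes [0, 2, 3, 6, 7, 4, 5]; box-tests=7; leaf-entries=1; first=P8

== RESULT ==
7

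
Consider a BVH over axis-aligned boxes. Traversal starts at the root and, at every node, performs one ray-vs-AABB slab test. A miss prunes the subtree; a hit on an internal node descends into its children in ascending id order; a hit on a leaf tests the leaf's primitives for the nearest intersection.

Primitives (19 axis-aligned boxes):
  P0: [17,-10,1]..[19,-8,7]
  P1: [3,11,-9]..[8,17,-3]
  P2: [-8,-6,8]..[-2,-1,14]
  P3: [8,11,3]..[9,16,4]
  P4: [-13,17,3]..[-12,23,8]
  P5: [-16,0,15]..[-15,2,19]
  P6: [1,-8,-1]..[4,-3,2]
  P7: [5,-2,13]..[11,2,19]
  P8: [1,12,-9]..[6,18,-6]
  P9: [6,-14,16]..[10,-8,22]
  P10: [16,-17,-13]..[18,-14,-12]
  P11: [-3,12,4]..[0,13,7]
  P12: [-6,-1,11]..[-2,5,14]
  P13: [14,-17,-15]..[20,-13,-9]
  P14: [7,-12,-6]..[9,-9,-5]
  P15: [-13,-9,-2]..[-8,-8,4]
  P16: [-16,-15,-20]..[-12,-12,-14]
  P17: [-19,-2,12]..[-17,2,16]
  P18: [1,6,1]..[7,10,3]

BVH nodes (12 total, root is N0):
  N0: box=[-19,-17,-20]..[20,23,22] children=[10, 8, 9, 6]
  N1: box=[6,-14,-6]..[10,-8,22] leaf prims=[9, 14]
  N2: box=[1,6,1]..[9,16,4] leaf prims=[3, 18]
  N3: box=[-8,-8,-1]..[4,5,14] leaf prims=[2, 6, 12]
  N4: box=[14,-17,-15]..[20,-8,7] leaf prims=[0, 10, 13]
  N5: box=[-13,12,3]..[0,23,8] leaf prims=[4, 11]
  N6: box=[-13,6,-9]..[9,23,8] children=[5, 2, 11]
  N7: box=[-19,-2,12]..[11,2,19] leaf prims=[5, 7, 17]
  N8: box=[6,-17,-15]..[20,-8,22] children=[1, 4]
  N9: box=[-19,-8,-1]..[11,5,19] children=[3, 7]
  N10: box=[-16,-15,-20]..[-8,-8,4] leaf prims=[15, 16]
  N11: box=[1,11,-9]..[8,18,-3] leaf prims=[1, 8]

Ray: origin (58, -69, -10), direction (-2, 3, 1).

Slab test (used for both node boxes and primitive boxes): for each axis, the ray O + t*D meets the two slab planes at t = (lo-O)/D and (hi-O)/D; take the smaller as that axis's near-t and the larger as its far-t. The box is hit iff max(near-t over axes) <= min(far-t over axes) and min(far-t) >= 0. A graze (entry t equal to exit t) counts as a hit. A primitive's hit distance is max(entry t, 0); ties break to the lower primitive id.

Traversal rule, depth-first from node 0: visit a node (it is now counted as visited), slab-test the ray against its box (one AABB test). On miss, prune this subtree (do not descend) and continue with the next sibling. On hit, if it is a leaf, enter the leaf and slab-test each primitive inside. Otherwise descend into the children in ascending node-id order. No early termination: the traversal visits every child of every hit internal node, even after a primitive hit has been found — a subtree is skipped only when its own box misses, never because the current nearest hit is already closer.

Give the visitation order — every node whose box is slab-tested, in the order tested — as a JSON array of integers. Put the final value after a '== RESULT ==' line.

Trace the traversal:
N0 x:[19,77/2] y:[52/3,92/3] z:[-10,32] -> hit [19,92/3], descend [6, 8, 9, 10]
  N6 x:[49/2,71/2] y:[25,92/3] z:[1,18] -> miss, prune
  N8 x:[19,26] y:[52/3,61/3] z:[-5,32] -> hit [19,61/3], descend [1, 4]
    N1 x:[24,26] y:[55/3,61/3] z:[4,32] -> miss, prune
    N4 x:[19,22] y:[52/3,61/3] z:[-5,17] -> miss, prune
  N9 x:[47/2,77/2] y:[61/3,74/3] z:[9,29] -> hit [47/2,74/3], descend [3, 7]
    N3 x:[27,33] y:[61/3,74/3] z:[9,24] -> miss, prune
    N7 x:[47/2,77/2] y:[67/3,71/3] z:[22,29] -> hit [47/2,71/3] leaf, test {P5(miss), P7@t=47/2, P17(miss)}
  N10 x:[33,37] y:[18,61/3] z:[-10,14] -> miss, prune

Visited [0, 6, 8, 1, 4, 9, 3, 7, 10]. Tests: 9 box, 1 leaf. Nearest: P7.

== RESULT ==
[0, 6, 8, 1, 4, 9, 3, 7, 10]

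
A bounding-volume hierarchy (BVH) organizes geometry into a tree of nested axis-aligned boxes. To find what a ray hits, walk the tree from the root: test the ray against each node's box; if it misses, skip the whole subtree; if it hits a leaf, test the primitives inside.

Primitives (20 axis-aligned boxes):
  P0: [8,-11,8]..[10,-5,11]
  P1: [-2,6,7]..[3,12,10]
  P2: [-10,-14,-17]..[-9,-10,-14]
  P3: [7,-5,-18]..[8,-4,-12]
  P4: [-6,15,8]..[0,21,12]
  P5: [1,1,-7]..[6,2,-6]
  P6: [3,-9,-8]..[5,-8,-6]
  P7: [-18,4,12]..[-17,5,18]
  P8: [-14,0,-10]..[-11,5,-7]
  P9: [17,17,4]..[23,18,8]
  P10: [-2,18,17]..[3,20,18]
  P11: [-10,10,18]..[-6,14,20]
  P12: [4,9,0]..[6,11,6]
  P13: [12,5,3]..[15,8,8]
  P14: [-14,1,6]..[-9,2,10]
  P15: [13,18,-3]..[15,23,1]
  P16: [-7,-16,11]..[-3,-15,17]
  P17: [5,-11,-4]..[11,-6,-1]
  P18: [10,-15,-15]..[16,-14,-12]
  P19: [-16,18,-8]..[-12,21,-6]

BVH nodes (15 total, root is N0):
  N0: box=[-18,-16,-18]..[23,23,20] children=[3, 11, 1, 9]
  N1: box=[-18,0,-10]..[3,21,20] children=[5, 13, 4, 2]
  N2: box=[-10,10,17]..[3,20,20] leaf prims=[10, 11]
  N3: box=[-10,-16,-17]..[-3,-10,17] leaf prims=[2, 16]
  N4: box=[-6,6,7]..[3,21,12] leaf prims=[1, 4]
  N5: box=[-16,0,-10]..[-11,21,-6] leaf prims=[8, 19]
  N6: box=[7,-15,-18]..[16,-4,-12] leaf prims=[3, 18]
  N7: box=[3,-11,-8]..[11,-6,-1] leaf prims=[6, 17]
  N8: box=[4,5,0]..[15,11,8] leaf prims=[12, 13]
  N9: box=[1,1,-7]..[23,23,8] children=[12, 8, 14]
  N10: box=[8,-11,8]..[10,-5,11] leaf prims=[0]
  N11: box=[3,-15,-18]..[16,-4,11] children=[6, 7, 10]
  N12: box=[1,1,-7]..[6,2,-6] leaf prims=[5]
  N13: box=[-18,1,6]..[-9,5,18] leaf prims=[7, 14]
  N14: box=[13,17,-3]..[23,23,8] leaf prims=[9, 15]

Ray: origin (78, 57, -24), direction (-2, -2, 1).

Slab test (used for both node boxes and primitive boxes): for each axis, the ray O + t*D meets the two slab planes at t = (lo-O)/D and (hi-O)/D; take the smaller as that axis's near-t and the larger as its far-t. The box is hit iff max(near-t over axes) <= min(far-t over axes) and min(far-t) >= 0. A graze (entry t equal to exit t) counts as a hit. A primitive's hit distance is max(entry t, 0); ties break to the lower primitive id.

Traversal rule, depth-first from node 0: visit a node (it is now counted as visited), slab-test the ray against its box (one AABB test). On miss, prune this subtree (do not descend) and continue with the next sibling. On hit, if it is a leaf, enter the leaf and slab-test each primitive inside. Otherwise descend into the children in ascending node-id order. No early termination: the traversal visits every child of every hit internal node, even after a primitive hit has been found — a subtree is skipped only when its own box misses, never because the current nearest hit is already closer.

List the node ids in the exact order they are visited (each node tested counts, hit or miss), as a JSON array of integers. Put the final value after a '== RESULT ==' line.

Trace the traversal:
N0 x:[55/2,48] y:[17,73/2] z:[6,44] -> hit [55/2,73/2], descend [1, 3, 9, 11]
  N1 x:[75/2,48] y:[18,57/2] z:[14,44] -> miss, prune
  N3 x:[81/2,44] y:[67/2,73/2] z:[7,41] -> miss, prune
  N9 x:[55/2,77/2] y:[17,28] z:[17,32] -> hit [55/2,28], descend [8, 12, 14]
    N8 x:[63/2,37] y:[23,26] z:[24,32] -> miss, prune
    N12 x:[36,77/2] y:[55/2,28] z:[17,18] -> miss, prune
    N14 x:[55/2,65/2] y:[17,20] z:[21,32] -> miss, prune
  N11 x:[31,75/2] y:[61/2,36] z:[6,35] -> hit [31,35], descend [6, 7, 10]
    N6 x:[31,71/2] y:[61/2,36] z:[6,12] -> miss, prune
    N7 x:[67/2,75/2] y:[63/2,34] z:[16,23] -> miss, prune
    N10 x:[34,35] y:[31,34] z:[32,35] -> hit [34,34] leaf, test {P0@t=34}

Summary -> nodes [0, 1, 3, 9, 8, 12, 14, 11, 6, 7, 10]; box-tests=11; leaf-entries=1; first=P0

== RESULT ==
[0, 1, 3, 9, 8, 12, 14, 11, 6, 7, 10]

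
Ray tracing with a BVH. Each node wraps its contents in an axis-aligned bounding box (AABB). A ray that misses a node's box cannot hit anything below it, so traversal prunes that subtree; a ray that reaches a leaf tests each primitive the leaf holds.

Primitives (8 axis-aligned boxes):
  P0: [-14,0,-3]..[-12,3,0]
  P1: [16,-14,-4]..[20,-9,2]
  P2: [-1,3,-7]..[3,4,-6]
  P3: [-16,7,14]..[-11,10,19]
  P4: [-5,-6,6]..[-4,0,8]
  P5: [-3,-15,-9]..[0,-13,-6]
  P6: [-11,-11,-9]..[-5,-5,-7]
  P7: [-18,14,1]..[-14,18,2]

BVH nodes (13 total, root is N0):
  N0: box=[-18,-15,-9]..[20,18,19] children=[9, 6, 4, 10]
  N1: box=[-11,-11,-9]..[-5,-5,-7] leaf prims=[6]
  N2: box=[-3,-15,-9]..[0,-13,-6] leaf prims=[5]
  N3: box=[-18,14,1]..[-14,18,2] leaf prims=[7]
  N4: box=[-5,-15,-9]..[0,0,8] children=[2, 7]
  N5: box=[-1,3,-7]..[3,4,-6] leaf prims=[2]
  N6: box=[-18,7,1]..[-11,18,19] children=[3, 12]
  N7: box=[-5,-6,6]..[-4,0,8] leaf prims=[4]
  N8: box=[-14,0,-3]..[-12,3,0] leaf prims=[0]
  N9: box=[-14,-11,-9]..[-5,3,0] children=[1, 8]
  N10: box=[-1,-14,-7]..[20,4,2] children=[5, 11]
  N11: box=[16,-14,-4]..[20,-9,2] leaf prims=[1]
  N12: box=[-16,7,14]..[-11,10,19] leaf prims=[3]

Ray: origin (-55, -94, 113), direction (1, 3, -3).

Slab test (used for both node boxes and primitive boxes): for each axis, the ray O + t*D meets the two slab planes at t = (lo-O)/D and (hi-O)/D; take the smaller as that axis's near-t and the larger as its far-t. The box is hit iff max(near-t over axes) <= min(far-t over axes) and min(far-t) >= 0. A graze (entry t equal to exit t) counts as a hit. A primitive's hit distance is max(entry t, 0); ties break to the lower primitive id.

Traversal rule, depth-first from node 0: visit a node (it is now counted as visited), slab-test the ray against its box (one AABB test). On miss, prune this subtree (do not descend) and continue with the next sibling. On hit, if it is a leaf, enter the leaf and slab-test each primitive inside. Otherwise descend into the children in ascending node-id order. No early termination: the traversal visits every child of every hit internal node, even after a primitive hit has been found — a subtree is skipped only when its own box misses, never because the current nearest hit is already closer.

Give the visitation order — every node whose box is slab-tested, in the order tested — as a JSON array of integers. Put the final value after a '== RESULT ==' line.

Traverse from the root:
N0 x:[37,75] y:[79/3,112/3] z:[94/3,122/3] -> hit [37,112/3], descend [4, 6, 9, 10]
  N4 x:[50,55] y:[79/3,94/3] z:[35,122/3] -> miss, prune
  N6 x:[37,44] y:[101/3,112/3] z:[94/3,112/3] -> hit [37,112/3], descend [3, 12]
    N3 x:[37,41] y:[36,112/3] z:[37,112/3] -> hit [37,112/3] leaf, test {P7@t=37}
    N12 x:[39,44] y:[101/3,104/3] z:[94/3,33] -> miss, prune
  N9 x:[41,50] y:[83/3,97/3] z:[113/3,122/3] -> miss, prune
  N10 x:[54,75] y:[80/3,98/3] z:[37,40] -> miss, prune

7 AABB tests over nodes [0, 4, 6, 3, 12, 9, 10]; 1 leaf entered; closest P7.

== RESULT ==
[0, 4, 6, 3, 12, 9, 10]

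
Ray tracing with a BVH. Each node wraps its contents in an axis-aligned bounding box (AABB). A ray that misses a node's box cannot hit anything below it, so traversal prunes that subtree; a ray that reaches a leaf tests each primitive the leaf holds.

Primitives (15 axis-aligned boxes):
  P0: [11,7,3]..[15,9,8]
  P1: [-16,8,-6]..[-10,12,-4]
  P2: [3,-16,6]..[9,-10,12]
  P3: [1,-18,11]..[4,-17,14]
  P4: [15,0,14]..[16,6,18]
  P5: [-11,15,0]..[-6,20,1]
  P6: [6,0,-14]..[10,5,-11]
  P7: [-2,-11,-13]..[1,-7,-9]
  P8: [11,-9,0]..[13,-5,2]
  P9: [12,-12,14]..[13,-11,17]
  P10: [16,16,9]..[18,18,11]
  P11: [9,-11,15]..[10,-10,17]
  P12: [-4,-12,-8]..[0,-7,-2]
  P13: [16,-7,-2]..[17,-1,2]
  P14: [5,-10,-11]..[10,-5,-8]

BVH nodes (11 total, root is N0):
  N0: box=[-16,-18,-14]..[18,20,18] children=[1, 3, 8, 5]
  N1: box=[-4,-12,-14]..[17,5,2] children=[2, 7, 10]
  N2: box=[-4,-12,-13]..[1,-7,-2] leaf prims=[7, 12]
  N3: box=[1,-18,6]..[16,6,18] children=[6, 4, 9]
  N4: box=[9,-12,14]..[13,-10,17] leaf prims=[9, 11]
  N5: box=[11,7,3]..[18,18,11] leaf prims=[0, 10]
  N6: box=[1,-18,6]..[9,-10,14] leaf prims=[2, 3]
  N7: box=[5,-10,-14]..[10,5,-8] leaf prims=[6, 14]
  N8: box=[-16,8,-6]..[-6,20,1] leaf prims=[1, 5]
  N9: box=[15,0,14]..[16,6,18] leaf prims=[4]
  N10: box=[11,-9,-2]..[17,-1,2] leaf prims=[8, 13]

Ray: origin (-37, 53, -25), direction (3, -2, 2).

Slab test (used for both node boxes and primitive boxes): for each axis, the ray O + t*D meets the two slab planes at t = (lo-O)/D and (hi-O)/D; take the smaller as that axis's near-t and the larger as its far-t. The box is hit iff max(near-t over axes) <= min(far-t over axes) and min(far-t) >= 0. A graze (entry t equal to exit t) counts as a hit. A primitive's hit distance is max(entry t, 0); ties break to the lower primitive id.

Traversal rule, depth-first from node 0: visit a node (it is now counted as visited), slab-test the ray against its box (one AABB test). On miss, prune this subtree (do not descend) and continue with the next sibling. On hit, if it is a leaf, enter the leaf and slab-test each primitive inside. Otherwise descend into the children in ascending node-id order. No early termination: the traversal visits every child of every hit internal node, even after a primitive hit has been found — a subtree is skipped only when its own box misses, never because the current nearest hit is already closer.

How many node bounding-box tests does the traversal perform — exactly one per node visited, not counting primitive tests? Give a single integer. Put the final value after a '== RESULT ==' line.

Walk:
N0 x:[7,55/3] y:[33/2,71/2] z:[11/2,43/2] -> hit [33/2,55/3], descend [1, 3, 5, 8]
  N1 x:[11,18] y:[24,65/2] z:[11/2,27/2] -> miss, prune
  N3 x:[38/3,53/3] y:[47/2,71/2] z:[31/2,43/2] -> miss, prune
  N5 x:[16,55/3] y:[35/2,23] z:[14,18] -> hit [35/2,18] leaf, test {P0(miss), P10@t=53/3}
  N8 x:[7,31/3] y:[33/2,45/2] z:[19/2,13] -> miss, prune

Visited [0, 1, 3, 5, 8]. Tests: 5 box, 1 leaf. Nearest: P10.

== RESULT ==
5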